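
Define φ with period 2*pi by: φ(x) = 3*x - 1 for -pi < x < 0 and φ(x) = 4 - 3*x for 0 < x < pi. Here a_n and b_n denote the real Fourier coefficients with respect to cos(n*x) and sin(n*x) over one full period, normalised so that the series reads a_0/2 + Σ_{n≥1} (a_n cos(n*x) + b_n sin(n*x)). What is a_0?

3 - 3*pi

a_0 = 1/pi ∫_{-pi}^{pi} φ(x) dx = 1/pi · (3*pi*(1 - pi)) = 3 - 3*pi.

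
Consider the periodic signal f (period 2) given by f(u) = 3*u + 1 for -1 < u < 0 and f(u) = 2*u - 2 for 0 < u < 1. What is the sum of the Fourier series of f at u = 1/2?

-1

f is continuous at u = 1/2 with value -1, so the series converges to -1 there.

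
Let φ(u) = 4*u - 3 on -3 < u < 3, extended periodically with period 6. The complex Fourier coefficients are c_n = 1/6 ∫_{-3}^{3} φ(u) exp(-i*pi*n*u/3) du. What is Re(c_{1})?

Since φ is real-valued, Re(c_{1}) = 1/6 ∫_{-3}^{3} φ(u) cos(pi*u/3) du = a_{1}/2.
Integrating by parts (boundary term plus one more integral), an antiderivative of (4*u - 3) cos(pi*u/3) is 12*u*sin(pi*u/3)/pi - 9*sin(pi*u/3)/pi + 36*cos(pi*u/3)/pi**2; evaluating from -3 to 3: ∫_{-3}^{3} (4*u - 3) cos(pi*u/3) du = (-36/pi**2) - (-36/pi**2) = 0.
Hence Re(c_{1}) = (1/6)·(0) = 0.

0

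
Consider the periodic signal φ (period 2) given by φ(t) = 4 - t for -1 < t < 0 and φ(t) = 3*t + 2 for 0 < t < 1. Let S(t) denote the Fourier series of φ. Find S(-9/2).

t = -9/2 differs from t = -1/2 by -2 full period(s), and the series is 2-periodic.
φ is continuous at t = -1/2 with value 9/2, so the series converges to 9/2 there.

9/2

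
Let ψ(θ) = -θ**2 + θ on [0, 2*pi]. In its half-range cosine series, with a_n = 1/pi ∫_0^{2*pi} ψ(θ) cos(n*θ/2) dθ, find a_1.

a_1 = 1/pi ∫_0^{2*pi} (-θ**2 + θ) cos(θ/2) dθ.
Integrating by parts twice (tabular method), an antiderivative of (-θ**2 + θ) cos(θ/2) is -2*θ**2*sin(θ/2) + 2*θ*sin(θ/2) - 8*θ*cos(θ/2) + 16*sin(θ/2) + 4*cos(θ/2); evaluating from 0 to 2*pi: ∫_{0}^{2*pi} (-θ**2 + θ) cos(θ/2) dθ = (-4 + 16*pi) - (4) = -8 + 16*pi.
Hence a_1 = (1/pi)·(-8 + 16*pi) = 16 - 8/pi.

16 - 8/pi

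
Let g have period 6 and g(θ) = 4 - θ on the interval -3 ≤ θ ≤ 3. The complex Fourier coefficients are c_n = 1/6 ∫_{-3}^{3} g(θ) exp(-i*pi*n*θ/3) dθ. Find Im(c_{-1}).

-3/pi

Since g is real-valued, Im(c_{-1}) = -1/6 ∫_{-3}^{3} g(θ) sin(-pi*θ/3) dθ = b_{1}/2.
Integrating by parts (boundary term plus one more integral), an antiderivative of (4 - θ) sin(-pi*θ/3) is -3*θ*cos(pi*θ/3)/pi + 9*sin(pi*θ/3)/pi**2 + 12*cos(pi*θ/3)/pi; evaluating from -3 to 3: ∫_{-3}^{3} (4 - θ) sin(-pi*θ/3) dθ = (-3/pi) - (-21/pi) = 18/pi.
Hence Im(c_{-1}) = (-1/6)·(18/pi) = -3/pi.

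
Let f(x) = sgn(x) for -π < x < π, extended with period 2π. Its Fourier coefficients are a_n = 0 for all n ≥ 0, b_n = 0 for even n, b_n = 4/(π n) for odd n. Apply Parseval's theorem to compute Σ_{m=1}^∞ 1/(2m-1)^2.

Parseval: Σ b_n^2 = (1/π) ∫_{-π}^{π} f(x)^2 dx = 2.
Only odd n contribute, with b_n^2 = 16/(π^2 n^2), so Σ_{m≥1} 1/(2m-1)^2 = π^2·(2)/16 = pi**2/8.

pi**2/8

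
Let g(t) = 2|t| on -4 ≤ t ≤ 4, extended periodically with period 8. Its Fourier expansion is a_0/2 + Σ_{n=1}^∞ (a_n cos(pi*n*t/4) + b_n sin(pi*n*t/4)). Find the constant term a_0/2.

a_0 = 1/4 ∫_{-4}^{4} g(t) dt = 1/4 · (32) = 8.
So the constant term a_0/2 = 4.

4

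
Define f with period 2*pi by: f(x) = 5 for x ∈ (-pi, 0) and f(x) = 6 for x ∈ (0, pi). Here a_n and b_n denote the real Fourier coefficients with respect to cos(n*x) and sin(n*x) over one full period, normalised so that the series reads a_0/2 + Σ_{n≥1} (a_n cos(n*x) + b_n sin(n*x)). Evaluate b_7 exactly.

2/(7*pi)

b_7 = 1/pi ∫_{-pi}^{pi} f(x) sin(7*x) dx.
Split the integral at the breakpoints.
Directly, an antiderivative of (5) sin(7*x) is -5*cos(7*x)/7; evaluating from -pi to 0: ∫_{-pi}^{0} (5) sin(7*x) dx = (-5/7) - (5/7) = -10/7.
Directly, an antiderivative of (6) sin(7*x) is -6*cos(7*x)/7; evaluating from 0 to pi: ∫_{0}^{pi} (6) sin(7*x) dx = (6/7) - (-6/7) = 12/7.
Summing the pieces and multiplying by (1/pi) gives b_7 = 2/(7*pi).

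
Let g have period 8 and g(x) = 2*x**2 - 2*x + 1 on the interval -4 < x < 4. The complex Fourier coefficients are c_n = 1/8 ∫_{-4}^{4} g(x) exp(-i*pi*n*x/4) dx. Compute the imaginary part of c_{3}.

8/(3*pi)

Since g is real-valued, Im(c_{3}) = -1/8 ∫_{-4}^{4} g(x) sin(3*pi*x/4) dx = -b_{3}/2.
Integrating by parts twice (tabular method), an antiderivative of (2*x**2 - 2*x + 1) sin(3*pi*x/4) is -8*x**2*cos(3*pi*x/4)/(3*pi) + 64*x*sin(3*pi*x/4)/(9*pi**2) + 8*x*cos(3*pi*x/4)/(3*pi) - 32*sin(3*pi*x/4)/(9*pi**2) - 4*cos(3*pi*x/4)/(3*pi) + 256*cos(3*pi*x/4)/(27*pi**3); evaluating from -4 to 4: ∫_{-4}^{4} (2*x**2 - 2*x + 1) sin(3*pi*x/4) dx = (4*(-64 + 225*pi**2)/(27*pi**3)) - (4*(-64 + 369*pi**2)/(27*pi**3)) = -64/(3*pi).
Hence Im(c_{3}) = (-1/8)·(-64/(3*pi)) = 8/(3*pi).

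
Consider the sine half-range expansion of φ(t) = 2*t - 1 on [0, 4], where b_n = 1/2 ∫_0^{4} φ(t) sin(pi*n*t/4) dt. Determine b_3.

4/pi

b_3 = 1/2 ∫_0^{4} (2*t - 1) sin(3*pi*t/4) dt.
Integrating by parts (boundary term plus one more integral), an antiderivative of (2*t - 1) sin(3*pi*t/4) is -8*t*cos(3*pi*t/4)/(3*pi) + 32*sin(3*pi*t/4)/(9*pi**2) + 4*cos(3*pi*t/4)/(3*pi); evaluating from 0 to 4: ∫_{0}^{4} (2*t - 1) sin(3*pi*t/4) dt = (28/(3*pi)) - (4/(3*pi)) = 8/pi.
Hence b_3 = (1/2)·(8/pi) = 4/pi.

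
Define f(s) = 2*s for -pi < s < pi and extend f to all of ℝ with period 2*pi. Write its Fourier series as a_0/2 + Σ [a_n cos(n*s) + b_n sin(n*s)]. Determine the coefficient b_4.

b_4 = 1/pi ∫_{-pi}^{pi} f(s) sin(4*s) ds.
f is odd and sin(4*s) is odd, so the integrand is even and b_4 = 2/pi ∫_0^{pi} f(s) sin(4*s) ds.
Integrating by parts (boundary term plus one more integral), an antiderivative of (2*s) sin(4*s) is -s*cos(4*s)/2 + sin(4*s)/8; evaluating from 0 to pi: ∫_{0}^{pi} (2*s) sin(4*s) ds = (-pi/2) - (0) = -pi/2.
Hence b_4 = (2/pi)·(-pi/2) = -1.

-1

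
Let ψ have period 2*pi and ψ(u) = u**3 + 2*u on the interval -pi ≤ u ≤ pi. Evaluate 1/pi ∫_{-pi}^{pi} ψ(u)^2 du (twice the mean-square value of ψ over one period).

2*pi**2*(140 + 84*pi**2 + 15*pi**4)/105

1/pi ∫_{-pi}^{pi} ψ(u)^2 du = 1/pi · (2*pi**3*(140 + 84*pi**2 + 15*pi**4)/105) = 2*pi**2*(140 + 84*pi**2 + 15*pi**4)/105.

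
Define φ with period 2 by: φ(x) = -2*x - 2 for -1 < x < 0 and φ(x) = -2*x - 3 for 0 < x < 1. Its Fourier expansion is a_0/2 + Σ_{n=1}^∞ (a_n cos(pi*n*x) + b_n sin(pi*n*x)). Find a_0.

a_0 = ∫_{-1}^{1} φ(x) dx = -5.

-5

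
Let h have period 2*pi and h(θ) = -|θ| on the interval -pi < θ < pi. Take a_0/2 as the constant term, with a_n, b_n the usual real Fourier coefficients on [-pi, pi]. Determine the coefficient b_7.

b_7 = 1/pi ∫_{-pi}^{pi} h(θ) sin(7*θ) dθ.
h is even and sin(7*θ) is odd, so the integrand is odd over a symmetric interval and the integral vanishes.

0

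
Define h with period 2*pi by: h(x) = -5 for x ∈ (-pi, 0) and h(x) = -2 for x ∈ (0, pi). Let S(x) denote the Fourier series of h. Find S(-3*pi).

-7/2

x = -3*pi differs from x = -pi by -1 full period(s), and the series is 2*pi-periodic.
At x = -pi the one-sided limits are h(-pi^-) = -2 and h(-pi^+) = -5.
By Dirichlet's theorem the series converges to their average, [(-2) + (-5)]/2 = -7/2.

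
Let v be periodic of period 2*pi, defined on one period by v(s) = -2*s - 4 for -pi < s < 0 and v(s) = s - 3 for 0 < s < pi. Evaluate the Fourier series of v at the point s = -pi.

At s = -pi the one-sided limits are v(-pi^-) = -3 + pi and v(-pi^+) = -4 + 2*pi.
By Dirichlet's theorem the series converges to their average, [(-3 + pi) + (-4 + 2*pi)]/2 = -7/2 + 3*pi/2.

-7/2 + 3*pi/2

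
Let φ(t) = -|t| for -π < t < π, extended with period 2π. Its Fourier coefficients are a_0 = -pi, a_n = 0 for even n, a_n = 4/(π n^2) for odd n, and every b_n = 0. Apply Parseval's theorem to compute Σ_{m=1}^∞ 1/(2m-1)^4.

pi**4/96

Parseval: a_0^2/2 + Σ a_n^2 = (1/π) ∫_{-π}^{π} φ(t)^2 dt = 2*pi**2/3.
Subtract a_0^2/2 = pi**2/2: Σ a_n^2 = pi**2/6.
Only odd n contribute, with a_n^2 = 16/(π^2 n^4), so Σ_{m≥1} 1/(2m-1)^4 = π^2·(pi**2/6)/16 = pi**4/96.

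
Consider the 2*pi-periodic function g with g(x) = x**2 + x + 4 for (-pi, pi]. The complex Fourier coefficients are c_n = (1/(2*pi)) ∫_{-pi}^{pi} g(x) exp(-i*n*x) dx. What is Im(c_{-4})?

-1/4

Since g is real-valued, Im(c_{-4}) = -(1/(2*pi)) ∫_{-pi}^{pi} g(x) sin(-4*x) dx = b_{4}/2.
Integrating by parts twice (tabular method), an antiderivative of (x**2 + x + 4) sin(-4*x) is x**2*cos(4*x)/4 - x*sin(4*x)/8 + x*cos(4*x)/4 - sin(4*x)/16 + 31*cos(4*x)/32; evaluating from -pi to pi: ∫_{-pi}^{pi} (x**2 + x + 4) sin(-4*x) dx = (pi/4 + 31/32 + pi**2/4) - (-pi/4 + 31/32 + pi**2/4) = pi/2.
Hence Im(c_{-4}) = (-1/(2*pi))·(pi/2) = -1/4.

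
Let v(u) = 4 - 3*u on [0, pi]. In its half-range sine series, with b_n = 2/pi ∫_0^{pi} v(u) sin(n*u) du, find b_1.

b_1 = 2/pi ∫_0^{pi} (4 - 3*u) sin(u) du.
Integrating by parts (boundary term plus one more integral), an antiderivative of (4 - 3*u) sin(u) is 3*u*cos(u) - 3*sin(u) - 4*cos(u); evaluating from 0 to pi: ∫_{0}^{pi} (4 - 3*u) sin(u) du = (4 - 3*pi) - (-4) = 8 - 3*pi.
Hence b_1 = (2/pi)·(8 - 3*pi) = -6 + 16/pi.

-6 + 16/pi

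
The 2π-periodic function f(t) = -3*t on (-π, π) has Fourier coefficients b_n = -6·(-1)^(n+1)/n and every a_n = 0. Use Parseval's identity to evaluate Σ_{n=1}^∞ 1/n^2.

pi**2/6

Parseval: Σ b_n^2 = (1/π) ∫_{-π}^{π} f(t)^2 dt = 6*pi**2.
Σ b_n^2 = Σ 36/n^2, so Σ 1/n^2 = (6*pi**2)/36 = pi**2/6.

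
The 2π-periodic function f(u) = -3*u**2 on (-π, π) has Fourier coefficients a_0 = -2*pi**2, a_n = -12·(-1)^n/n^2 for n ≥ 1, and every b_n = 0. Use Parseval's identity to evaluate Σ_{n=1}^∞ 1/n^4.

pi**4/90

Parseval: a_0^2/2 + Σ a_n^2 = (1/π) ∫_{-π}^{π} f(u)^2 du = 18*pi**4/5.
Subtract a_0^2/2 = 2*pi**4: Σ a_n^2 = 8*pi**4/5.
Since a_n^2 = 144/n^4, Σ 1/n^4 = pi**4/90.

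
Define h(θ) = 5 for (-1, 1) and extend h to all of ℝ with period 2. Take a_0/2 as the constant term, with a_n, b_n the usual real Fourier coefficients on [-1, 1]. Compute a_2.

a_2 = ∫_{-1}^{1} h(θ) cos(2*pi*θ) dθ.
h is even and cos(2*pi*θ) is even, so the integrand is even and a_2 = 2 ∫_0^{1} h(θ) cos(2*pi*θ) dθ.
Directly, an antiderivative of (5) cos(2*pi*θ) is 5*sin(2*pi*θ)/(2*pi); evaluating from 0 to 1: ∫_{0}^{1} (5) cos(2*pi*θ) dθ = (0) - (0) = 0.
Hence a_2 = 2·(0) = 0.

0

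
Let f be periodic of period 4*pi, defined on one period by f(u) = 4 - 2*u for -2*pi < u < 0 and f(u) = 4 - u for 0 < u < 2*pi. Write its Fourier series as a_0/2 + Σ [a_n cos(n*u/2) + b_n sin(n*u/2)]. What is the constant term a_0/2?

a_0 = (1/(2*pi)) ∫_{-2*pi}^{2*pi} f(u) du = (1/(2*pi)) · (2*pi*(pi + 8)) = pi + 8.
So the constant term a_0/2 = pi/2 + 4.

pi/2 + 4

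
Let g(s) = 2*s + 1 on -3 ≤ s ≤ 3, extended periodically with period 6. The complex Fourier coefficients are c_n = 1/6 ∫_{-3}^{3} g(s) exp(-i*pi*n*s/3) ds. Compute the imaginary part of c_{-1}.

6/pi

Since g is real-valued, Im(c_{-1}) = -1/6 ∫_{-3}^{3} g(s) sin(-pi*s/3) ds = b_{1}/2.
Integrating by parts (boundary term plus one more integral), an antiderivative of (2*s + 1) sin(-pi*s/3) is 6*s*cos(pi*s/3)/pi - 18*sin(pi*s/3)/pi**2 + 3*cos(pi*s/3)/pi; evaluating from -3 to 3: ∫_{-3}^{3} (2*s + 1) sin(-pi*s/3) ds = (-21/pi) - (15/pi) = -36/pi.
Hence Im(c_{-1}) = (-1/6)·(-36/pi) = 6/pi.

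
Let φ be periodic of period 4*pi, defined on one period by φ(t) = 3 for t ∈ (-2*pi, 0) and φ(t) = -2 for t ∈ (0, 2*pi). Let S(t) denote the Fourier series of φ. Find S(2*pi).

At t = 2*pi the one-sided limits are φ(2*pi^-) = -2 and φ(2*pi^+) = 3.
By Dirichlet's theorem the series converges to their average, [(-2) + (3)]/2 = 1/2.

1/2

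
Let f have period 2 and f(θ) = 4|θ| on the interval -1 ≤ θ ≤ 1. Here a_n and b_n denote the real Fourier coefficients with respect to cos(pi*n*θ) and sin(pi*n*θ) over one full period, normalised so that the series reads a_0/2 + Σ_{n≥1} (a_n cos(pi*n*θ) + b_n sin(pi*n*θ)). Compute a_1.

a_1 = ∫_{-1}^{1} f(θ) cos(pi*θ) dθ.
f is even and cos(pi*θ) is even, so the integrand is even and a_1 = 2 ∫_0^{1} f(θ) cos(pi*θ) dθ.
Integrating by parts (boundary term plus one more integral), an antiderivative of (4*θ) cos(pi*θ) is 4*θ*sin(pi*θ)/pi + 4*cos(pi*θ)/pi**2; evaluating from 0 to 1: ∫_{0}^{1} (4*θ) cos(pi*θ) dθ = (-4/pi**2) - (4/pi**2) = -8/pi**2.
Hence a_1 = 2·(-8/pi**2) = -16/pi**2.

-16/pi**2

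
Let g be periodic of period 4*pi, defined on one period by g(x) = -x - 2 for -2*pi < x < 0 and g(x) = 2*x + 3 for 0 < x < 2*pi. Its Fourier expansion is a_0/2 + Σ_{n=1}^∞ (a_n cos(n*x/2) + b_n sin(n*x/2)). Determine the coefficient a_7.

a_7 = (1/(2*pi)) ∫_{-2*pi}^{2*pi} g(x) cos(7*x/2) dx.
Split the integral at the breakpoints.
Integrating by parts (boundary term plus one more integral), an antiderivative of (-x - 2) cos(7*x/2) is -2*x*sin(7*x/2)/7 - 4*sin(7*x/2)/7 - 4*cos(7*x/2)/49; evaluating from -2*pi to 0: ∫_{-2*pi}^{0} (-x - 2) cos(7*x/2) dx = (-4/49) - (4/49) = -8/49.
Integrating by parts (boundary term plus one more integral), an antiderivative of (2*x + 3) cos(7*x/2) is 4*x*sin(7*x/2)/7 + 6*sin(7*x/2)/7 + 8*cos(7*x/2)/49; evaluating from 0 to 2*pi: ∫_{0}^{2*pi} (2*x + 3) cos(7*x/2) dx = (-8/49) - (8/49) = -16/49.
Summing the pieces and multiplying by (1/(2*pi)) gives a_7 = -12/(49*pi).

-12/(49*pi)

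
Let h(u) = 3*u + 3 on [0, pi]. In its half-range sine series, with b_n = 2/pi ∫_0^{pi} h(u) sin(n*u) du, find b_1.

b_1 = 2/pi ∫_0^{pi} (3*u + 3) sin(u) du.
Integrating by parts (boundary term plus one more integral), an antiderivative of (3*u + 3) sin(u) is -3*u*cos(u) + 3*sin(u) - 3*cos(u); evaluating from 0 to pi: ∫_{0}^{pi} (3*u + 3) sin(u) du = (3 + 3*pi) - (-3) = 6 + 3*pi.
Hence b_1 = (2/pi)·(6 + 3*pi) = 12/pi + 6.

12/pi + 6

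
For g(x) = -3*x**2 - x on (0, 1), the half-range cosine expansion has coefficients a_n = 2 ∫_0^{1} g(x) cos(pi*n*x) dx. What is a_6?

-1/(3*pi**2)

a_6 = 2 ∫_0^{1} (-3*x**2 - x) cos(6*pi*x) dx.
Integrating by parts twice (tabular method), an antiderivative of (-3*x**2 - x) cos(6*pi*x) is -x**2*sin(6*pi*x)/(2*pi) - x*sin(6*pi*x)/(6*pi) - x*cos(6*pi*x)/(6*pi**2) + sin(6*pi*x)/(36*pi**3) - cos(6*pi*x)/(36*pi**2); evaluating from 0 to 1: ∫_{0}^{1} (-3*x**2 - x) cos(6*pi*x) dx = (-7/(36*pi**2)) - (-1/(36*pi**2)) = -1/(6*pi**2).
Hence a_6 = 2·(-1/(6*pi**2)) = -1/(3*pi**2).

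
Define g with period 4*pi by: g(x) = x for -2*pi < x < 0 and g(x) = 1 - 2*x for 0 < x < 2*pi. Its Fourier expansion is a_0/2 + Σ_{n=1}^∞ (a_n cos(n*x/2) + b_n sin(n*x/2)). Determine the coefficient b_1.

b_1 = (1/(2*pi)) ∫_{-2*pi}^{2*pi} g(x) sin(x/2) dx.
Split the integral at the breakpoints.
Integrating by parts (boundary term plus one more integral), an antiderivative of (x) sin(x/2) is -2*x*cos(x/2) + 4*sin(x/2); evaluating from -2*pi to 0: ∫_{-2*pi}^{0} (x) sin(x/2) dx = (0) - (-4*pi) = 4*pi.
Integrating by parts (boundary term plus one more integral), an antiderivative of (1 - 2*x) sin(x/2) is 4*x*cos(x/2) - 8*sin(x/2) - 2*cos(x/2); evaluating from 0 to 2*pi: ∫_{0}^{2*pi} (1 - 2*x) sin(x/2) dx = (2 - 8*pi) - (-2) = 4 - 8*pi.
Summing the pieces and multiplying by (1/(2*pi)) gives b_1 = -2 + 2/pi.

-2 + 2/pi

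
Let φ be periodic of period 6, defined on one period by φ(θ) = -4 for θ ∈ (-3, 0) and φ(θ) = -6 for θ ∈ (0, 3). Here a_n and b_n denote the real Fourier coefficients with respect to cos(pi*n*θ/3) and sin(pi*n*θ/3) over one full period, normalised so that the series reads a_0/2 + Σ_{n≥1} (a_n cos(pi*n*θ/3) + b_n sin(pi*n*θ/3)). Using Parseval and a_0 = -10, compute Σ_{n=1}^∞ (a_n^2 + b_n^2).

2

Parseval: a_0^2/2 + Σ_{n≥1} (a_n^2+b_n^2) = 1/3 ∫_{-3}^{3} φ(θ)^2 dθ = 52.
Subtract a_0^2/2 = 50: Σ (a_n^2+b_n^2) = 2.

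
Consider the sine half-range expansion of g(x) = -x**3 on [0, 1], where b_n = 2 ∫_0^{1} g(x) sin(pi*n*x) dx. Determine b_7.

b_7 = 2 ∫_0^{1} (-x**3) sin(7*pi*x) dx.
Integrating by parts three times (tabular method), an antiderivative of (-x**3) sin(7*pi*x) is x**3*cos(7*pi*x)/(7*pi) - 3*x**2*sin(7*pi*x)/(49*pi**2) - 6*x*cos(7*pi*x)/(343*pi**3) + 6*sin(7*pi*x)/(2401*pi**4); evaluating from 0 to 1: ∫_{0}^{1} (-x**3) sin(7*pi*x) dx = ((6 - 49*pi**2)/(343*pi**3)) - (0) = (6 - 49*pi**2)/(343*pi**3).
Hence b_7 = 2·((6 - 49*pi**2)/(343*pi**3)) = 2*(6 - 49*pi**2)/(343*pi**3).

2*(6 - 49*pi**2)/(343*pi**3)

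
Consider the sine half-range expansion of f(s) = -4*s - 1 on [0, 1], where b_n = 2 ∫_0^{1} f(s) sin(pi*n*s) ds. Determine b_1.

-12/pi

b_1 = 2 ∫_0^{1} (-4*s - 1) sin(pi*s) ds.
Integrating by parts (boundary term plus one more integral), an antiderivative of (-4*s - 1) sin(pi*s) is 4*s*cos(pi*s)/pi - 4*sin(pi*s)/pi**2 + cos(pi*s)/pi; evaluating from 0 to 1: ∫_{0}^{1} (-4*s - 1) sin(pi*s) ds = (-5/pi) - (1/pi) = -6/pi.
Hence b_1 = 2·(-6/pi) = -12/pi.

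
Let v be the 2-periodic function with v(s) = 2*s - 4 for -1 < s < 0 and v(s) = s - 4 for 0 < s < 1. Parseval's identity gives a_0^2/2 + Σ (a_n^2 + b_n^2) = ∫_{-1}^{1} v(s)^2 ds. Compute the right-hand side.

113/3

∫_{-1}^{1} v(s)^2 ds = 113/3.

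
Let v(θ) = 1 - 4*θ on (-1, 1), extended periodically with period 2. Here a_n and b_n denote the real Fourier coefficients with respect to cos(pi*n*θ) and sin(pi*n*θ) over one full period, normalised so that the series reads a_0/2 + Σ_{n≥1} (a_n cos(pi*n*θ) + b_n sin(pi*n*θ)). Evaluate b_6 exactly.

4/(3*pi)

b_6 = ∫_{-1}^{1} v(θ) sin(6*pi*θ) dθ.
Integrating by parts (boundary term plus one more integral), an antiderivative of (1 - 4*θ) sin(6*pi*θ) is 2*θ*cos(6*pi*θ)/(3*pi) - sin(6*pi*θ)/(9*pi**2) - cos(6*pi*θ)/(6*pi); evaluating from -1 to 1: ∫_{-1}^{1} (1 - 4*θ) sin(6*pi*θ) dθ = (1/(2*pi)) - (-5/(6*pi)) = 4/(3*pi).
Hence b_6 = 4/(3*pi).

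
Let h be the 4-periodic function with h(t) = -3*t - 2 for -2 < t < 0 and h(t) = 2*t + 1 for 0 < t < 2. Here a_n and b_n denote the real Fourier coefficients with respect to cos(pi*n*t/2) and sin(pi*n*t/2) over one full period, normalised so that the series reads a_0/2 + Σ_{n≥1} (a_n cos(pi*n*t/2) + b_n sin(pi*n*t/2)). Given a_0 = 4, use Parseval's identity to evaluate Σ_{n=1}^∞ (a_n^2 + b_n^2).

Parseval: a_0^2/2 + Σ_{n≥1} (a_n^2+b_n^2) = 1/2 ∫_{-2}^{2} h(t)^2 dt = 43/3.
Subtract a_0^2/2 = 8: Σ (a_n^2+b_n^2) = 19/3.

19/3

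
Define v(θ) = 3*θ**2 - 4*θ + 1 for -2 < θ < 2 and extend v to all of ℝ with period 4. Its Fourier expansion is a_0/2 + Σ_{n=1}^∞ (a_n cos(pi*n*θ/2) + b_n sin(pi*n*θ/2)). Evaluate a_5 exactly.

a_5 = 1/2 ∫_{-2}^{2} v(θ) cos(5*pi*θ/2) dθ.
Integrating by parts twice (tabular method), an antiderivative of (3*θ**2 - 4*θ + 1) cos(5*pi*θ/2) is 6*θ**2*sin(5*pi*θ/2)/(5*pi) - 8*θ*sin(5*pi*θ/2)/(5*pi) + 24*θ*cos(5*pi*θ/2)/(25*pi**2) - 48*sin(5*pi*θ/2)/(125*pi**3) + 2*sin(5*pi*θ/2)/(5*pi) - 16*cos(5*pi*θ/2)/(25*pi**2); evaluating from -2 to 2: ∫_{-2}^{2} (3*θ**2 - 4*θ + 1) cos(5*pi*θ/2) dθ = (-32/(25*pi**2)) - (64/(25*pi**2)) = -96/(25*pi**2).
Hence a_5 = (1/2)·(-96/(25*pi**2)) = -48/(25*pi**2).

-48/(25*pi**2)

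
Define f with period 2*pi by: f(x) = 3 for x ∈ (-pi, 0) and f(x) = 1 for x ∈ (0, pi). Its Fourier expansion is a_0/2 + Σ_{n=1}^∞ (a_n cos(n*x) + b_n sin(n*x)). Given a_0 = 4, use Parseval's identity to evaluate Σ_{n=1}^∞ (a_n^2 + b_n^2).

Parseval: a_0^2/2 + Σ_{n≥1} (a_n^2+b_n^2) = 1/pi ∫_{-pi}^{pi} f(x)^2 dx = 10.
Subtract a_0^2/2 = 8: Σ (a_n^2+b_n^2) = 2.

2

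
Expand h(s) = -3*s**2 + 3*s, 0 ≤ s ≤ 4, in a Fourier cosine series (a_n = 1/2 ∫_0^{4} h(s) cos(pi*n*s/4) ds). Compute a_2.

-48/pi**2

a_2 = 1/2 ∫_0^{4} (-3*s**2 + 3*s) cos(pi*s/2) ds.
Integrating by parts twice (tabular method), an antiderivative of (-3*s**2 + 3*s) cos(pi*s/2) is -6*s**2*sin(pi*s/2)/pi + 6*s*sin(pi*s/2)/pi - 24*s*cos(pi*s/2)/pi**2 + 48*sin(pi*s/2)/pi**3 + 12*cos(pi*s/2)/pi**2; evaluating from 0 to 4: ∫_{0}^{4} (-3*s**2 + 3*s) cos(pi*s/2) ds = (-84/pi**2) - (12/pi**2) = -96/pi**2.
Hence a_2 = (1/2)·(-96/pi**2) = -48/pi**2.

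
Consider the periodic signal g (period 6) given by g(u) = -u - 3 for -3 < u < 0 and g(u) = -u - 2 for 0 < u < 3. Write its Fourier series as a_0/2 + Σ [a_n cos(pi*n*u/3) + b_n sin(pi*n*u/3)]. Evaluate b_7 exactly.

-4/(7*pi)

b_7 = 1/3 ∫_{-3}^{3} g(u) sin(7*pi*u/3) du.
Split the integral at the breakpoints.
Integrating by parts (boundary term plus one more integral), an antiderivative of (-u - 3) sin(7*pi*u/3) is 3*u*cos(7*pi*u/3)/(7*pi) - 9*sin(7*pi*u/3)/(49*pi**2) + 9*cos(7*pi*u/3)/(7*pi); evaluating from -3 to 0: ∫_{-3}^{0} (-u - 3) sin(7*pi*u/3) du = (9/(7*pi)) - (0) = 9/(7*pi).
Integrating by parts (boundary term plus one more integral), an antiderivative of (-u - 2) sin(7*pi*u/3) is 3*u*cos(7*pi*u/3)/(7*pi) - 9*sin(7*pi*u/3)/(49*pi**2) + 6*cos(7*pi*u/3)/(7*pi); evaluating from 0 to 3: ∫_{0}^{3} (-u - 2) sin(7*pi*u/3) du = (-15/(7*pi)) - (6/(7*pi)) = -3/pi.
Summing the pieces and multiplying by (1/3) gives b_7 = -4/(7*pi).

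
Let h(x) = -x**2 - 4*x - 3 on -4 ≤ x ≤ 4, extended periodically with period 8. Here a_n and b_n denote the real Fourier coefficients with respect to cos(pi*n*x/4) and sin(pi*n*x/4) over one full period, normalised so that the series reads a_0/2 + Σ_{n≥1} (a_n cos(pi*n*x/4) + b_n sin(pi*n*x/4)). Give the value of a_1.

64/pi**2

a_1 = 1/4 ∫_{-4}^{4} h(x) cos(pi*x/4) dx.
Integrating by parts twice (tabular method), an antiderivative of (-x**2 - 4*x - 3) cos(pi*x/4) is -4*x**2*sin(pi*x/4)/pi - 16*x*sin(pi*x/4)/pi - 32*x*cos(pi*x/4)/pi**2 - 12*sin(pi*x/4)/pi + 128*sin(pi*x/4)/pi**3 - 64*cos(pi*x/4)/pi**2; evaluating from -4 to 4: ∫_{-4}^{4} (-x**2 - 4*x - 3) cos(pi*x/4) dx = (192/pi**2) - (-64/pi**2) = 256/pi**2.
Hence a_1 = (1/4)·(256/pi**2) = 64/pi**2.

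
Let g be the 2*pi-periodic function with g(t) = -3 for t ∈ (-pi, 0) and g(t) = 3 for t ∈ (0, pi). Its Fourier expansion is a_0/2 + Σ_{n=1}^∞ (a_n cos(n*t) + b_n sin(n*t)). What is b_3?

b_3 = 1/pi ∫_{-pi}^{pi} g(t) sin(3*t) dt.
g is odd and sin(3*t) is odd, so the integrand is even and b_3 = 2/pi ∫_0^{pi} g(t) sin(3*t) dt.
Directly, an antiderivative of (3) sin(3*t) is -cos(3*t); evaluating from 0 to pi: ∫_{0}^{pi} (3) sin(3*t) dt = (1) - (-1) = 2.
Hence b_3 = (2/pi)·(2) = 4/pi.

4/pi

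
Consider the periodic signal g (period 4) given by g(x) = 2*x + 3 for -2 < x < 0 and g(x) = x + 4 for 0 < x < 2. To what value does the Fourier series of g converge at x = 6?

5/2

x = 6 differs from x = 2 by 1 full period(s), and the series is 4-periodic.
At x = 2 the one-sided limits are g(2^-) = 6 and g(2^+) = -1.
By Dirichlet's theorem the series converges to their average, [(6) + (-1)]/2 = 5/2.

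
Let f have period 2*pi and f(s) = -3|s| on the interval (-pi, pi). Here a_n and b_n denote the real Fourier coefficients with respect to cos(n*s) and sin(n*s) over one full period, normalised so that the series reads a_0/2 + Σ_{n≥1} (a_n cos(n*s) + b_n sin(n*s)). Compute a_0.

a_0 = 1/pi ∫_{-pi}^{pi} f(s) ds = 1/pi · (-3*pi**2) = -3*pi.

-3*pi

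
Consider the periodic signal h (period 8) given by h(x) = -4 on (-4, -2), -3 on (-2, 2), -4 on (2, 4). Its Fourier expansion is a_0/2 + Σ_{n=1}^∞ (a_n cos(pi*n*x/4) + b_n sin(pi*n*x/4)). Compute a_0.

a_0 = 1/4 ∫_{-4}^{4} h(x) dx = 1/4 · (-28) = -7.

-7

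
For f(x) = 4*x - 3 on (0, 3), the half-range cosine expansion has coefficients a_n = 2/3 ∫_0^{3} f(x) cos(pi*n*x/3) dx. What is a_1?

-48/pi**2

a_1 = 2/3 ∫_0^{3} (4*x - 3) cos(pi*x/3) dx.
Integrating by parts (boundary term plus one more integral), an antiderivative of (4*x - 3) cos(pi*x/3) is 12*x*sin(pi*x/3)/pi - 9*sin(pi*x/3)/pi + 36*cos(pi*x/3)/pi**2; evaluating from 0 to 3: ∫_{0}^{3} (4*x - 3) cos(pi*x/3) dx = (-36/pi**2) - (36/pi**2) = -72/pi**2.
Hence a_1 = (2/3)·(-72/pi**2) = -48/pi**2.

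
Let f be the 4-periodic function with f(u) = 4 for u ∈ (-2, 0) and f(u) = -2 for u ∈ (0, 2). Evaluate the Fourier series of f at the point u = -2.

At u = -2 the one-sided limits are f(-2^-) = -2 and f(-2^+) = 4.
By Dirichlet's theorem the series converges to their average, [(-2) + (4)]/2 = 1.

1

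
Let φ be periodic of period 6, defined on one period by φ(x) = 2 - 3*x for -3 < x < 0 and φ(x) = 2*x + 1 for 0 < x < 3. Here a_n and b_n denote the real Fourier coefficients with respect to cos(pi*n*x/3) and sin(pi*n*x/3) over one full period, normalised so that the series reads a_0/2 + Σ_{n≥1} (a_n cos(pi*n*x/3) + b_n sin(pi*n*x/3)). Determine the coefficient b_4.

3/(4*pi)

b_4 = 1/3 ∫_{-3}^{3} φ(x) sin(4*pi*x/3) dx.
Split the integral at the breakpoints.
Integrating by parts (boundary term plus one more integral), an antiderivative of (2 - 3*x) sin(4*pi*x/3) is 9*x*cos(4*pi*x/3)/(4*pi) - 27*sin(4*pi*x/3)/(16*pi**2) - 3*cos(4*pi*x/3)/(2*pi); evaluating from -3 to 0: ∫_{-3}^{0} (2 - 3*x) sin(4*pi*x/3) dx = (-3/(2*pi)) - (-33/(4*pi)) = 27/(4*pi).
Integrating by parts (boundary term plus one more integral), an antiderivative of (2*x + 1) sin(4*pi*x/3) is -3*x*cos(4*pi*x/3)/(2*pi) + 9*sin(4*pi*x/3)/(8*pi**2) - 3*cos(4*pi*x/3)/(4*pi); evaluating from 0 to 3: ∫_{0}^{3} (2*x + 1) sin(4*pi*x/3) dx = (-21/(4*pi)) - (-3/(4*pi)) = -9/(2*pi).
Summing the pieces and multiplying by (1/3) gives b_4 = 3/(4*pi).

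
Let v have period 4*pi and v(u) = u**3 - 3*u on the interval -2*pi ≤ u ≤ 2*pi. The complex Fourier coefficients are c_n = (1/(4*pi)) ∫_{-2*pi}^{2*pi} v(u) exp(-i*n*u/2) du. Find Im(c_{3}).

34/9 - 8*pi**2/3

Since v is real-valued, Im(c_{3}) = -(1/(4*pi)) ∫_{-2*pi}^{2*pi} v(u) sin(3*u/2) du = -b_{3}/2.
v is odd and sin(3*u/2) is odd, so the integrand is even: ∫_{-2*pi}^{2*pi} v(u) sin(3*u/2) du = 2∫_0^{2*pi} v(u) sin(3*u/2) du.
Integrating by parts three times (tabular method), an antiderivative of (u**3 - 3*u) sin(3*u/2) is -2*u**3*cos(3*u/2)/3 + 4*u**2*sin(3*u/2)/3 + 34*u*cos(3*u/2)/9 - 68*sin(3*u/2)/27; evaluating from 0 to 2*pi: ∫_{0}^{2*pi} (u**3 - 3*u) sin(3*u/2) du = (4*pi*(-17 + 12*pi**2)/9) - (0) = 4*pi*(-17 + 12*pi**2)/9.
So ∫_{-2*pi}^{2*pi} v(u) sin(3*u/2) du = 8*pi*(-17 + 12*pi**2)/9.
Hence Im(c_{3}) = (-1/(4*pi))·(8*pi*(-17 + 12*pi**2)/9) = 34/9 - 8*pi**2/3.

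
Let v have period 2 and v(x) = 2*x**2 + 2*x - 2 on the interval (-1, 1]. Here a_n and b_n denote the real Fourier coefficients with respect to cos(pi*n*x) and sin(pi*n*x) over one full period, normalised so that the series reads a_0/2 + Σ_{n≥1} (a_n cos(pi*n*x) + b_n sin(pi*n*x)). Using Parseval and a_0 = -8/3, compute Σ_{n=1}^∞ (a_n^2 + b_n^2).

Parseval: a_0^2/2 + Σ_{n≥1} (a_n^2+b_n^2) = ∫_{-1}^{1} v(x)^2 dx = 104/15.
Subtract a_0^2/2 = 32/9: Σ (a_n^2+b_n^2) = 152/45.

152/45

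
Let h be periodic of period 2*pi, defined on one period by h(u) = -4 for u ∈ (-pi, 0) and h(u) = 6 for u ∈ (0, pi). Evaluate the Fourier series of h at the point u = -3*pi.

u = -3*pi differs from u = pi by -2 full period(s), and the series is 2*pi-periodic.
At u = pi the one-sided limits are h(pi^-) = 6 and h(pi^+) = -4.
By Dirichlet's theorem the series converges to their average, [(6) + (-4)]/2 = 1.

1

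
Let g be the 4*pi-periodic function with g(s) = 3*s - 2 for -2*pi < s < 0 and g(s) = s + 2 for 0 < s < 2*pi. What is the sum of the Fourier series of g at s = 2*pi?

At s = 2*pi the one-sided limits are g(2*pi^-) = 2 + 2*pi and g(2*pi^+) = -6*pi - 2.
By Dirichlet's theorem the series converges to their average, [(2 + 2*pi) + (-6*pi - 2)]/2 = -2*pi.

-2*pi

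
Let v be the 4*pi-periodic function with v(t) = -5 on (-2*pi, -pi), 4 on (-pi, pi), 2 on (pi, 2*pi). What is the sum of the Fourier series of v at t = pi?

At t = pi the one-sided limits are v(pi^-) = 4 and v(pi^+) = 2.
By Dirichlet's theorem the series converges to their average, [(4) + (2)]/2 = 3.

3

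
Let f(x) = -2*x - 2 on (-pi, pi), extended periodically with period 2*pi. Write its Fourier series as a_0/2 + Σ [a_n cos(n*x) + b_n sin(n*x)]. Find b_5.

b_5 = 1/pi ∫_{-pi}^{pi} f(x) sin(5*x) dx.
Integrating by parts (boundary term plus one more integral), an antiderivative of (-2*x - 2) sin(5*x) is 2*x*cos(5*x)/5 - 2*sin(5*x)/25 + 2*cos(5*x)/5; evaluating from -pi to pi: ∫_{-pi}^{pi} (-2*x - 2) sin(5*x) dx = (-2*pi/5 - 2/5) - (-2/5 + 2*pi/5) = -4*pi/5.
Hence b_5 = (1/pi)·(-4*pi/5) = -4/5.

-4/5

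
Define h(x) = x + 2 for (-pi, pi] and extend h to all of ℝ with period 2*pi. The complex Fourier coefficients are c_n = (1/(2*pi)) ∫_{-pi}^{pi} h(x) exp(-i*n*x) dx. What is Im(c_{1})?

Since h is real-valued, Im(c_{1}) = -(1/(2*pi)) ∫_{-pi}^{pi} h(x) sin(x) dx = -b_{1}/2.
Integrating by parts (boundary term plus one more integral), an antiderivative of (x + 2) sin(x) is -x*cos(x) + sin(x) - 2*cos(x); evaluating from -pi to pi: ∫_{-pi}^{pi} (x + 2) sin(x) dx = (2 + pi) - (2 - pi) = 2*pi.
Hence Im(c_{1}) = (-1/(2*pi))·(2*pi) = -1.

-1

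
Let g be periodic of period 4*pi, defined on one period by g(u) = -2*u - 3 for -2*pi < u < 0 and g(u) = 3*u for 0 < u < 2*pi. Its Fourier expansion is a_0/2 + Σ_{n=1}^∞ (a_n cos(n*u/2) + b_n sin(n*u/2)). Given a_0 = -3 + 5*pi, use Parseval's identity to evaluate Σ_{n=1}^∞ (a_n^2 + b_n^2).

Parseval: a_0^2/2 + Σ_{n≥1} (a_n^2+b_n^2) = (1/(2*pi)) ∫_{-2*pi}^{2*pi} g(u)^2 du = -12*pi + 9 + 52*pi**2/3.
Subtract a_0^2/2 = (3 - 5*pi)**2/2: Σ (a_n^2+b_n^2) = 9/2 + 3*pi + 29*pi**2/6.

9/2 + 3*pi + 29*pi**2/6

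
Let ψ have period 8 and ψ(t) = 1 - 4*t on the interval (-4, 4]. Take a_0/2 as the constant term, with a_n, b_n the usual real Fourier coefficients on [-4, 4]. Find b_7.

-32/(7*pi)

b_7 = 1/4 ∫_{-4}^{4} ψ(t) sin(7*pi*t/4) dt.
Integrating by parts (boundary term plus one more integral), an antiderivative of (1 - 4*t) sin(7*pi*t/4) is 16*t*cos(7*pi*t/4)/(7*pi) - 64*sin(7*pi*t/4)/(49*pi**2) - 4*cos(7*pi*t/4)/(7*pi); evaluating from -4 to 4: ∫_{-4}^{4} (1 - 4*t) sin(7*pi*t/4) dt = (-60/(7*pi)) - (68/(7*pi)) = -128/(7*pi).
Hence b_7 = (1/4)·(-128/(7*pi)) = -32/(7*pi).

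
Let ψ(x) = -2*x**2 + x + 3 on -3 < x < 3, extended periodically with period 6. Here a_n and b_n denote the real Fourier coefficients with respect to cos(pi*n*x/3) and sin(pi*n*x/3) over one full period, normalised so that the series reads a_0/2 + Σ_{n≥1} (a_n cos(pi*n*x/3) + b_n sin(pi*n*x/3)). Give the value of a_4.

-9/(2*pi**2)

a_4 = 1/3 ∫_{-3}^{3} ψ(x) cos(4*pi*x/3) dx.
Integrating by parts twice (tabular method), an antiderivative of (-2*x**2 + x + 3) cos(4*pi*x/3) is -3*x**2*sin(4*pi*x/3)/(2*pi) + 3*x*sin(4*pi*x/3)/(4*pi) - 9*x*cos(4*pi*x/3)/(4*pi**2) + 27*sin(4*pi*x/3)/(16*pi**3) + 9*sin(4*pi*x/3)/(4*pi) + 9*cos(4*pi*x/3)/(16*pi**2); evaluating from -3 to 3: ∫_{-3}^{3} (-2*x**2 + x + 3) cos(4*pi*x/3) dx = (-99/(16*pi**2)) - (117/(16*pi**2)) = -27/(2*pi**2).
Hence a_4 = (1/3)·(-27/(2*pi**2)) = -9/(2*pi**2).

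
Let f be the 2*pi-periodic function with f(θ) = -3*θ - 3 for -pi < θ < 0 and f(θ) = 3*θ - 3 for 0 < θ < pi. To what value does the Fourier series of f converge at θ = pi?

-3 + 3*pi

f is continuous at θ = pi with value -3 + 3*pi, so the series converges to -3 + 3*pi there.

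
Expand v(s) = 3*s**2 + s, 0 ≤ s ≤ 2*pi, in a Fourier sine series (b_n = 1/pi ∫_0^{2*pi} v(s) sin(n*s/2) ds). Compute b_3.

b_3 = 1/pi ∫_0^{2*pi} (3*s**2 + s) sin(3*s/2) ds.
Integrating by parts twice (tabular method), an antiderivative of (3*s**2 + s) sin(3*s/2) is -2*s**2*cos(3*s/2) + 8*s*sin(3*s/2)/3 - 2*s*cos(3*s/2)/3 + 4*sin(3*s/2)/9 + 16*cos(3*s/2)/9; evaluating from 0 to 2*pi: ∫_{0}^{2*pi} (3*s**2 + s) sin(3*s/2) ds = (-16/9 + 4*pi/3 + 8*pi**2) - (16/9) = -32/9 + 4*pi/3 + 8*pi**2.
Hence b_3 = (1/pi)·(-32/9 + 4*pi/3 + 8*pi**2) = -32/(9*pi) + 4/3 + 8*pi.

-32/(9*pi) + 4/3 + 8*pi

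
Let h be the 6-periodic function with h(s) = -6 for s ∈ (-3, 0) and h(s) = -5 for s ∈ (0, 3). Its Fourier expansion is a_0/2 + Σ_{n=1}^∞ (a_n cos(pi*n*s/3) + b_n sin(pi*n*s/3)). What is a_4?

a_4 = 1/3 ∫_{-3}^{3} h(s) cos(4*pi*s/3) ds.
Split the integral at the breakpoints.
Directly, an antiderivative of (-6) cos(4*pi*s/3) is -9*sin(4*pi*s/3)/(2*pi); evaluating from -3 to 0: ∫_{-3}^{0} (-6) cos(4*pi*s/3) ds = (0) - (0) = 0.
Directly, an antiderivative of (-5) cos(4*pi*s/3) is -15*sin(4*pi*s/3)/(4*pi); evaluating from 0 to 3: ∫_{0}^{3} (-5) cos(4*pi*s/3) ds = (0) - (0) = 0.
Summing the pieces and multiplying by (1/3) gives a_4 = 0.

0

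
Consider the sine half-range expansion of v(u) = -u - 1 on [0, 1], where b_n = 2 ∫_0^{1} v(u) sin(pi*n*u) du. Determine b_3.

b_3 = 2 ∫_0^{1} (-u - 1) sin(3*pi*u) du.
Integrating by parts (boundary term plus one more integral), an antiderivative of (-u - 1) sin(3*pi*u) is u*cos(3*pi*u)/(3*pi) - sin(3*pi*u)/(9*pi**2) + cos(3*pi*u)/(3*pi); evaluating from 0 to 1: ∫_{0}^{1} (-u - 1) sin(3*pi*u) du = (-2/(3*pi)) - (1/(3*pi)) = -1/pi.
Hence b_3 = 2·(-1/pi) = -2/pi.

-2/pi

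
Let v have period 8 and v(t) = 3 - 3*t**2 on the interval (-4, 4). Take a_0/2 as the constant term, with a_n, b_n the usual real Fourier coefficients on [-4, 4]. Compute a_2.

a_2 = 1/4 ∫_{-4}^{4} v(t) cos(pi*t/2) dt.
v is even and cos(pi*t/2) is even, so the integrand is even and a_2 = 1/2 ∫_0^{4} v(t) cos(pi*t/2) dt.
Integrating by parts twice (tabular method), an antiderivative of (3 - 3*t**2) cos(pi*t/2) is -6*t**2*sin(pi*t/2)/pi - 24*t*cos(pi*t/2)/pi**2 + 48*sin(pi*t/2)/pi**3 + 6*sin(pi*t/2)/pi; evaluating from 0 to 4: ∫_{0}^{4} (3 - 3*t**2) cos(pi*t/2) dt = (-96/pi**2) - (0) = -96/pi**2.
Hence a_2 = (1/2)·(-96/pi**2) = -48/pi**2.

-48/pi**2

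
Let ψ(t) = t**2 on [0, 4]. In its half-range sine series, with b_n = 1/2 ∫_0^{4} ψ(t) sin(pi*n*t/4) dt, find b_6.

b_6 = 1/2 ∫_0^{4} (t**2) sin(3*pi*t/2) dt.
Integrating by parts twice (tabular method), an antiderivative of (t**2) sin(3*pi*t/2) is -2*t**2*cos(3*pi*t/2)/(3*pi) + 8*t*sin(3*pi*t/2)/(9*pi**2) + 16*cos(3*pi*t/2)/(27*pi**3); evaluating from 0 to 4: ∫_{0}^{4} (t**2) sin(3*pi*t/2) dt = (16*(1 - 18*pi**2)/(27*pi**3)) - (16/(27*pi**3)) = -32/(3*pi).
Hence b_6 = (1/2)·(-32/(3*pi)) = -16/(3*pi).

-16/(3*pi)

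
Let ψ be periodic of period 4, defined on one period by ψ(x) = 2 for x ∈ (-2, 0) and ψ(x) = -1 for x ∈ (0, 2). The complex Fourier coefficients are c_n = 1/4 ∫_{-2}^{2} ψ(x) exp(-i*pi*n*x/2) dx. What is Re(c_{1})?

0

Since ψ is real-valued, Re(c_{1}) = 1/4 ∫_{-2}^{2} ψ(x) cos(pi*x/2) dx = a_{1}/2.
Split the integral at the breakpoints.
Directly, an antiderivative of (2) cos(pi*x/2) is 4*sin(pi*x/2)/pi; evaluating from -2 to 0: ∫_{-2}^{0} (2) cos(pi*x/2) dx = (0) - (0) = 0.
Directly, an antiderivative of (-1) cos(pi*x/2) is -2*sin(pi*x/2)/pi; evaluating from 0 to 2: ∫_{0}^{2} (-1) cos(pi*x/2) dx = (0) - (0) = 0.
So ∫_{-2}^{2} ψ(x) cos(pi*x/2) dx = 0.
Hence Re(c_{1}) = (1/4)·(0) = 0.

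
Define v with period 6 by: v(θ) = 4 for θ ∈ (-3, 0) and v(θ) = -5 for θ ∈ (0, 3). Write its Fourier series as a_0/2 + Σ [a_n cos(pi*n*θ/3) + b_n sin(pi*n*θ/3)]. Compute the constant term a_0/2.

-1/2

a_0 = 1/3 ∫_{-3}^{3} v(θ) dθ = 1/3 · (-3) = -1.
So the constant term a_0/2 = -1/2.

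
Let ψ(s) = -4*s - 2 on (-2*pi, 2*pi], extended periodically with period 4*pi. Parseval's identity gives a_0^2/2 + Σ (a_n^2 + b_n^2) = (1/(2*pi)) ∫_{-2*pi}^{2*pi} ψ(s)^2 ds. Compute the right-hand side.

8 + 128*pi**2/3

(1/(2*pi)) ∫_{-2*pi}^{2*pi} ψ(s)^2 ds = (1/(2*pi)) · (16*pi + 256*pi**3/3) = 8 + 128*pi**2/3.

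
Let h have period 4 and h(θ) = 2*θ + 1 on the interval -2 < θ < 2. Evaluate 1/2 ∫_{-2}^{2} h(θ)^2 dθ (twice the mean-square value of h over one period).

1/2 ∫_{-2}^{2} h(θ)^2 dθ = 1/2 · (76/3) = 38/3.

38/3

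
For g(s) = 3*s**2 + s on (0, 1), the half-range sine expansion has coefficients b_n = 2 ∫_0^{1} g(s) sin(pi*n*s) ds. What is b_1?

b_1 = 2 ∫_0^{1} (3*s**2 + s) sin(pi*s) ds.
Integrating by parts twice (tabular method), an antiderivative of (3*s**2 + s) sin(pi*s) is -3*s**2*cos(pi*s)/pi + 6*s*sin(pi*s)/pi**2 - s*cos(pi*s)/pi + sin(pi*s)/pi**2 + 6*cos(pi*s)/pi**3; evaluating from 0 to 1: ∫_{0}^{1} (3*s**2 + s) sin(pi*s) ds = (-6/pi**3 + 4/pi) - (6/pi**3) = -12/pi**3 + 4/pi.
Hence b_1 = 2·(-12/pi**3 + 4/pi) = -24/pi**3 + 8/pi.

-24/pi**3 + 8/pi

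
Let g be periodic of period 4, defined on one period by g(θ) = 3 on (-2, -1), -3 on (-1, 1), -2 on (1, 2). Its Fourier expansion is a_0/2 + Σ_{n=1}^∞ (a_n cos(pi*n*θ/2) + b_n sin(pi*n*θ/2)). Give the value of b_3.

b_3 = 1/2 ∫_{-2}^{2} g(θ) sin(3*pi*θ/2) dθ.
Split the integral at the breakpoints.
Directly, an antiderivative of (3) sin(3*pi*θ/2) is -2*cos(3*pi*θ/2)/pi; evaluating from -2 to -1: ∫_{-2}^{-1} (3) sin(3*pi*θ/2) dθ = (0) - (2/pi) = -2/pi.
Directly, an antiderivative of (-3) sin(3*pi*θ/2) is 2*cos(3*pi*θ/2)/pi; evaluating from -1 to 1: ∫_{-1}^{1} (-3) sin(3*pi*θ/2) dθ = (0) - (0) = 0.
Directly, an antiderivative of (-2) sin(3*pi*θ/2) is 4*cos(3*pi*θ/2)/(3*pi); evaluating from 1 to 2: ∫_{1}^{2} (-2) sin(3*pi*θ/2) dθ = (-4/(3*pi)) - (0) = -4/(3*pi).
Summing the pieces and multiplying by (1/2) gives b_3 = -5/(3*pi).

-5/(3*pi)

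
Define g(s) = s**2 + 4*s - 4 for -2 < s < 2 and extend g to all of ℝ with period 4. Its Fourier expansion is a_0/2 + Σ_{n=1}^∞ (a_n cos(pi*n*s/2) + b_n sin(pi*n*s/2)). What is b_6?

b_6 = 1/2 ∫_{-2}^{2} g(s) sin(3*pi*s) ds.
Integrating by parts twice (tabular method), an antiderivative of (s**2 + 4*s - 4) sin(3*pi*s) is -s**2*cos(3*pi*s)/(3*pi) + 2*s*sin(3*pi*s)/(9*pi**2) - 4*s*cos(3*pi*s)/(3*pi) + 4*sin(3*pi*s)/(9*pi**2) + 2*cos(3*pi*s)/(27*pi**3) + 4*cos(3*pi*s)/(3*pi); evaluating from -2 to 2: ∫_{-2}^{2} (s**2 + 4*s - 4) sin(3*pi*s) ds = (2*(1 - 36*pi**2)/(27*pi**3)) - (2*(1 + 36*pi**2)/(27*pi**3)) = -16/(3*pi).
Hence b_6 = (1/2)·(-16/(3*pi)) = -8/(3*pi).

-8/(3*pi)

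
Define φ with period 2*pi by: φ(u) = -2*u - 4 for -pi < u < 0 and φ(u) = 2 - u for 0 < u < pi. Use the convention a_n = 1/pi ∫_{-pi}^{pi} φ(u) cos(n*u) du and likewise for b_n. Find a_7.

-2/(49*pi)

a_7 = 1/pi ∫_{-pi}^{pi} φ(u) cos(7*u) du.
Split the integral at the breakpoints.
Integrating by parts (boundary term plus one more integral), an antiderivative of (-2*u - 4) cos(7*u) is -2*u*sin(7*u)/7 - 4*sin(7*u)/7 - 2*cos(7*u)/49; evaluating from -pi to 0: ∫_{-pi}^{0} (-2*u - 4) cos(7*u) du = (-2/49) - (2/49) = -4/49.
Integrating by parts (boundary term plus one more integral), an antiderivative of (2 - u) cos(7*u) is -u*sin(7*u)/7 + 2*sin(7*u)/7 - cos(7*u)/49; evaluating from 0 to pi: ∫_{0}^{pi} (2 - u) cos(7*u) du = (1/49) - (-1/49) = 2/49.
Summing the pieces and multiplying by (1/pi) gives a_7 = -2/(49*pi).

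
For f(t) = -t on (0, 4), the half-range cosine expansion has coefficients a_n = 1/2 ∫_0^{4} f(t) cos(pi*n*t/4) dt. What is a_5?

a_5 = 1/2 ∫_0^{4} (-t) cos(5*pi*t/4) dt.
Integrating by parts (boundary term plus one more integral), an antiderivative of (-t) cos(5*pi*t/4) is -4*t*sin(5*pi*t/4)/(5*pi) - 16*cos(5*pi*t/4)/(25*pi**2); evaluating from 0 to 4: ∫_{0}^{4} (-t) cos(5*pi*t/4) dt = (16/(25*pi**2)) - (-16/(25*pi**2)) = 32/(25*pi**2).
Hence a_5 = (1/2)·(32/(25*pi**2)) = 16/(25*pi**2).

16/(25*pi**2)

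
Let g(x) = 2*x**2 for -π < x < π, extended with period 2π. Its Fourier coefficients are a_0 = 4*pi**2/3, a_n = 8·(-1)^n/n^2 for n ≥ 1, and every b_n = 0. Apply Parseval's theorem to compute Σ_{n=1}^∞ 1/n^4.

Parseval: a_0^2/2 + Σ a_n^2 = (1/π) ∫_{-π}^{π} g(x)^2 dx = 8*pi**4/5.
Subtract a_0^2/2 = 8*pi**4/9: Σ a_n^2 = 32*pi**4/45.
Since a_n^2 = 64/n^4, Σ 1/n^4 = pi**4/90.

pi**4/90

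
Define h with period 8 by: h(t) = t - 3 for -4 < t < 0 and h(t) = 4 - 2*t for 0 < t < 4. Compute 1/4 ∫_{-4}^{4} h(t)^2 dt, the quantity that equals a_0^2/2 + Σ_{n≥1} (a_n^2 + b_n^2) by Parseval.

95/3

1/4 ∫_{-4}^{4} h(t)^2 dt = 1/4 · (380/3) = 95/3.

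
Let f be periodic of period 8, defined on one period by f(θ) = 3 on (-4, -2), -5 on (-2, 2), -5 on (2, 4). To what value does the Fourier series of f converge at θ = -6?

θ = -6 differs from θ = 2 by -1 full period(s), and the series is 8-periodic.
f is continuous at θ = 2 with value -5, so the series converges to -5 there.

-5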